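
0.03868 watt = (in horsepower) 0.03868 watt = 0.03868 W. 1 horsepower = 745.69987 W, so 0.03868 W = 0.03868 / 745.69987 = 5.1870734e-05 horsepower ≈ 5.187e-05 horsepower (4 s.f.). Final answer: 5.187e-05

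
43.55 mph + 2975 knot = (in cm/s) 1.55e+05. Check: 1 mph = 0.44704 m/s, so 43.55 mph = 43.55 * 0.44704 = 19.468592 m/s. 1 knot = 0.51444444 m/s, so 2975 knot = 2975 * 0.51444444 = 1530.4722 m/s. Sum: 19.468592 + 1530.4722 = 1549.9408 m/s. 1 cm/s = 0.01 m/s, so 1549.9408 m/s = 1549.9408 / 0.01 = 154994.08 cm/s ≈ 1.55e+05 cm/s (4 s.f.).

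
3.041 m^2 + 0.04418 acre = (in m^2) 3.041 m^2 is already in m^2. 1 acre = 4046.8564 m^2, so 0.04418 acre = 0.04418 * 4046.8564 = 178.79012 m^2. Sum: 3.041 + 178.79012 = 181.83112 m^2. Result: 181.83112 m^2 ≈ 181.8 m^2 (4 s.f.). Final answer: 181.8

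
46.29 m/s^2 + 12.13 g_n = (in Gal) 1.652e+04. Check: 46.29 m/s^2 is already in m/s^2. 1 g_n = 9.80665 m/s^2, so 12.13 g_n = 12.13 * 9.80665 = 118.95466 m/s^2. Sum: 46.29 + 118.95466 = 165.24466 m/s^2. 1 Gal = 0.01 m/s^2, so 165.24466 m/s^2 = 165.24466 / 0.01 = 16524.466 Gal ≈ 1.652e+04 Gal (4 s.f.).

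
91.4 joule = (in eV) 5.705e+20. Check: 91.4 joule = 91.4 J. 1 eV = 1.6021766e-19 J, so 91.4 J = 91.4 / 1.6021766e-19 = 5.7047393e+20 eV ≈ 5.705e+20 eV (4 s.f.).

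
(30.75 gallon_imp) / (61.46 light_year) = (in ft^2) 2.588e-18. Check: 1 gallon_imp = 0.00454609 m^3, so 30.75 gallon_imp = 30.75 * 0.00454609 = 0.13979227 m^3. 1 light_year = 9.4607305e+15 m, so 61.46 light_year = 61.46 * 9.4607305e+15 = 5.8145649e+17 m. Combine: 0.13979227 m^3 / 5.8145649e+17 m = 2.4041742e-19 m^2. 1 ft^2 = 0.09290304 m^2, so 2.4041742e-19 m^2 = 2.4041742e-19 / 0.09290304 = 2.5878315e-18 ft^2 ≈ 2.588e-18 ft^2 (4 s.f.).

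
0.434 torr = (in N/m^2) 57.86. Check: 1 torr = 133.32237 Pa, so 0.434 torr = 0.434 * 133.32237 = 57.861908 Pa. 57.861908 Pa = 57.861908 N/m^2 ≈ 57.86 N/m^2 (4 s.f.).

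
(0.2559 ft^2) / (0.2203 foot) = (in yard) 1 ft^2 = 0.09290304 m^2, so 0.2559 ft^2 = 0.2559 * 0.09290304 = 0.023773888 m^2. 1 foot = 0.3048 m, so 0.2203 foot = 0.2203 * 0.3048 = 0.06714744 m. Combine: 0.023773888 m^2 / 0.06714744 m = 0.35405502 m. 1 yard = 0.9144 m, so 0.35405502 m = 0.35405502 / 0.9144 = 0.38719927 yard ≈ 0.3872 yard (4 s.f.). Final answer: 0.3872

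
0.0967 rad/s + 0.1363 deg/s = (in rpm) 0.9461. Check: 0.0967 rad/s is already in rad/s. 1 deg/s = 0.017453293 rad/s, so 0.1363 deg/s = 0.1363 * 0.017453293 = 0.0023788838 rad/s. Sum: 0.0967 + 0.0023788838 = 0.099078884 rad/s. 1 rpm = 0.10471976 rad/s, so 0.099078884 rad/s = 0.099078884 / 0.10471976 = 0.94613365 rpm ≈ 0.9461 rpm (4 s.f.).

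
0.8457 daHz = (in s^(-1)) 1 daHz = 10 Hz, so 0.8457 daHz = 0.8457 * 10 = 8.457 Hz. 8.457 Hz = 8.457 s^(-1). Final answer: 8.457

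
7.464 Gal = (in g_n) 1 Gal = 0.01 m/s^2, so 7.464 Gal = 7.464 * 0.01 = 0.07464 m/s^2. 1 g_n = 9.80665 m/s^2, so 0.07464 m/s^2 = 0.07464 / 9.80665 = 0.0076111618 g_n ≈ 0.007611 g_n (4 s.f.). Final answer: 0.007611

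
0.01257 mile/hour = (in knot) 0.01092. Check: 1 mile/hour = 0.44704 m/s, so 0.01257 mile/hour = 0.01257 * 0.44704 = 0.0056192928 m/s. 1 knot = 0.51444444 m/s, so 0.0056192928 m/s = 0.0056192928 / 0.51444444 = 0.010923031 knot ≈ 0.01092 knot (4 s.f.).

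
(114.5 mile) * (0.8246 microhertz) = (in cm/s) 1 mile = 1609.344 m, so 114.5 mile = 114.5 * 1609.344 = 184269.89 m. 1 microhertz = 1e-06 Hz, so 0.8246 microhertz = 0.8246 * 1e-06 = 8.246e-07 Hz. Combine: 184269.89 m * 8.246e-07 Hz = 0.15194895 m/s. 1 cm/s = 0.01 m/s, so 0.15194895 m/s = 0.15194895 / 0.01 = 15.194895 cm/s ≈ 15.19 cm/s (4 s.f.). Final answer: 15.19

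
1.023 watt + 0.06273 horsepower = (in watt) 47.8. Check: 1.023 watt = 1.023 W. 1 horsepower = 745.69987 W, so 0.06273 horsepower = 0.06273 * 745.69987 = 46.777753 W. Sum: 1.023 + 46.777753 = 47.800753 W. 47.800753 W = 47.800753 watt ≈ 47.8 watt (4 s.f.).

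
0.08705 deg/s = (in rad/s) 0.001519. Check: 1 deg/s = 0.017453293 rad/s, so 0.08705 deg/s = 0.08705 * 0.017453293 = 0.0015193091 rad/s. Result: 0.0015193091 rad/s ≈ 0.001519 rad/s (4 s.f.).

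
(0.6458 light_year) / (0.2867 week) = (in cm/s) 1 light_year = 9.4607305e+15 m, so 0.6458 light_year = 0.6458 * 9.4607305e+15 = 6.1097397e+15 m. 1 week = 604800 s, so 0.2867 week = 0.2867 * 604800 = 173396.16 s. Combine: 6.1097397e+15 m / 173396.16 s = 3.5235727e+10 m/s. 1 cm/s = 0.01 m/s, so 3.5235727e+10 m/s = 3.5235727e+10 / 0.01 = 3.5235727e+12 cm/s ≈ 3.524e+12 cm/s (4 s.f.). Final answer: 3.524e+12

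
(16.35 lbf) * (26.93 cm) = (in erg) 1 lbf = 4.4482216 N, so 16.35 lbf = 16.35 * 4.4482216 = 72.728423 N. 1 cm = 0.01 m, so 26.93 cm = 26.93 * 0.01 = 0.2693 m. Combine: 72.728423 N * 0.2693 m = 19.585764 J. 1 erg = 1e-07 J, so 19.585764 J = 19.585764 / 1e-07 = 1.9585764e+08 erg ≈ 1.959e+08 erg (4 s.f.). Final answer: 1.959e+08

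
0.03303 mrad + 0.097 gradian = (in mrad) 1 mrad = 0.001 rad, so 0.03303 mrad = 0.03303 * 0.001 = 3.303e-05 rad. 1 gradian = 0.015707963 rad, so 0.097 gradian = 0.097 * 0.015707963 = 0.0015236724 rad. Sum: 3.303e-05 + 0.0015236724 = 0.0015567024 rad. 1 mrad = 0.001 rad, so 0.0015567024 rad = 0.0015567024 / 0.001 = 1.5567024 mrad ≈ 1.557 mrad (4 s.f.). Final answer: 1.557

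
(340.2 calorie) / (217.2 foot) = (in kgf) 2.192. Check: 1 calorie = 4.184 J, so 340.2 calorie = 340.2 * 4.184 = 1423.3968 J. 1 foot = 0.3048 m, so 217.2 foot = 217.2 * 0.3048 = 66.20256 m. Combine: 1423.3968 J / 66.20256 m = 21.500631 N. 1 kgf = 9.80665 N, so 21.500631 N = 21.500631 / 9.80665 = 2.1924542 kgf ≈ 2.192 kgf (4 s.f.).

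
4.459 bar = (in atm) 1 bar = 100000 Pa, so 4.459 bar = 4.459 * 100000 = 445900 Pa. 1 atm = 101325 Pa, so 445900 Pa = 445900 / 101325 = 4.4006908 atm ≈ 4.401 atm (4 s.f.). Final answer: 4.401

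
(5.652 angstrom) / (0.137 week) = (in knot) 1.326e-14. Check: 1 angstrom = 1e-10 m, so 5.652 angstrom = 5.652 * 1e-10 = 5.652e-10 m. 1 week = 604800 s, so 0.137 week = 0.137 * 604800 = 82857.6 s. Combine: 5.652e-10 m / 82857.6 s = 6.8213417e-15 m/s. 1 knot = 0.51444444 m/s, so 6.8213417e-15 m/s = 6.8213417e-15 / 0.51444444 = 1.3259627e-14 knot ≈ 1.326e-14 knot (4 s.f.).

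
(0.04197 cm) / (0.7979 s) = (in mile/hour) 0.001177. Check: 1 cm = 0.01 m, so 0.04197 cm = 0.04197 * 0.01 = 0.0004197 m. 0.7979 s is already in s. Combine: 0.0004197 m / 0.7979 s = 0.00052600577 m/s. 1 mile/hour = 0.44704 m/s, so 0.00052600577 m/s = 0.00052600577 / 0.44704 = 0.0011766414 mile/hour ≈ 0.001177 mile/hour (4 s.f.).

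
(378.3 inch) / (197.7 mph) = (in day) 1 inch = 0.0254 m, so 378.3 inch = 378.3 * 0.0254 = 9.60882 m. 1 mph = 0.44704 m/s, so 197.7 mph = 197.7 * 0.44704 = 88.379808 m/s. Combine: 9.60882 m / 88.379808 m/s = 0.10872189 s. 1 day = 86400 s, so 0.10872189 s = 0.10872189 / 86400 = 1.2583552e-06 day ≈ 1.258e-06 day (4 s.f.). Final answer: 1.258e-06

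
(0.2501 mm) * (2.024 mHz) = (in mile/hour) 1 mm = 0.001 m, so 0.2501 mm = 0.2501 * 0.001 = 0.0002501 m. 1 mHz = 0.001 Hz, so 2.024 mHz = 2.024 * 0.001 = 0.002024 Hz. Combine: 0.0002501 m * 0.002024 Hz = 5.062024e-07 m/s. 1 mile/hour = 0.44704 m/s, so 5.062024e-07 m/s = 5.062024e-07 / 0.44704 = 1.1323425e-06 mile/hour ≈ 1.132e-06 mile/hour (4 s.f.). Final answer: 1.132e-06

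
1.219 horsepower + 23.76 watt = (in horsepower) 1.251. Check: 1 horsepower = 745.69987 W, so 1.219 horsepower = 1.219 * 745.69987 = 909.00814 W. 23.76 watt = 23.76 W. Sum: 909.00814 + 23.76 = 932.76814 W. 1 horsepower = 745.69987 W, so 932.76814 W = 932.76814 / 745.69987 = 1.2508627 horsepower ≈ 1.251 horsepower (4 s.f.).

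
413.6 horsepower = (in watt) 3.084e+05. Check: 1 horsepower = 745.69987 W, so 413.6 horsepower = 413.6 * 745.69987 = 308421.47 W. 308421.47 W = 308421.47 watt ≈ 3.084e+05 watt (4 s.f.).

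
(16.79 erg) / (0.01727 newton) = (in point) 0.2756. Check: 1 erg = 1e-07 J, so 16.79 erg = 16.79 * 1e-07 = 1.679e-06 J. 0.01727 newton = 0.01727 N. Combine: 1.679e-06 J / 0.01727 N = 9.7220614e-05 m. 1 point = 0.00035277778 m, so 9.7220614e-05 m = 9.7220614e-05 / 0.00035277778 = 0.27558599 point ≈ 0.2756 point (4 s.f.).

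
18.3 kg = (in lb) 1 lb = 0.45359237 kg, so 18.3 kg = 18.3 / 0.45359237 = 40.344594 lb ≈ 40.34 lb (4 s.f.). Final answer: 40.34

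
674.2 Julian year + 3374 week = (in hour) 6.477e+06. Check: 1 Julian year = 31557600 s, so 674.2 Julian year = 674.2 * 31557600 = 2.1276134e+10 s. 1 week = 604800 s, so 3374 week = 3374 * 604800 = 2.0405952e+09 s. Sum: 2.1276134e+10 + 2.0405952e+09 = 2.3316729e+10 s. 1 hour = 3600 s, so 2.3316729e+10 s = 2.3316729e+10 / 3600 = 6476869.2 hour ≈ 6.477e+06 hour (4 s.f.).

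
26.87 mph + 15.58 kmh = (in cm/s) 1 mph = 0.44704 m/s, so 26.87 mph = 26.87 * 0.44704 = 12.011965 m/s. 1 kmh = 0.27777778 m/s, so 15.58 kmh = 15.58 * 0.27777778 = 4.3277778 m/s. Sum: 12.011965 + 4.3277778 = 16.339743 m/s. 1 cm/s = 0.01 m/s, so 16.339743 m/s = 16.339743 / 0.01 = 1633.9743 cm/s ≈ 1634 cm/s (4 s.f.). Final answer: 1634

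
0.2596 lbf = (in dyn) 1.155e+05. Check: 1 lbf = 4.4482216 N, so 0.2596 lbf = 0.2596 * 4.4482216 = 1.1547583 N. 1 dyn = 1e-05 N, so 1.1547583 N = 1.1547583 / 1e-05 = 115475.83 dyn ≈ 1.155e+05 dyn (4 s.f.).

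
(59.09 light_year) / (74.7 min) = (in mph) 2.79e+14. Check: 1 light_year = 9.4607305e+15 m, so 59.09 light_year = 59.09 * 9.4607305e+15 = 5.5903456e+17 m. 1 min = 60 s, so 74.7 min = 74.7 * 60 = 4482 s. Combine: 5.5903456e+17 m / 4482 s = 1.2472882e+14 m/s. 1 mph = 0.44704 m/s, so 1.2472882e+14 m/s = 1.2472882e+14 / 0.44704 = 2.7901042e+14 mph ≈ 2.79e+14 mph (4 s.f.).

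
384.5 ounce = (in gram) 1.09e+04. Check: 1 ounce = 0.028349523 kg, so 384.5 ounce = 384.5 * 0.028349523 = 10.900392 kg. 1 gram = 0.001 kg, so 10.900392 kg = 10.900392 / 0.001 = 10900.392 gram ≈ 1.09e+04 gram (4 s.f.).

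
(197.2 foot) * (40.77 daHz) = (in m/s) 1 foot = 0.3048 m, so 197.2 foot = 197.2 * 0.3048 = 60.10656 m. 1 daHz = 10 Hz, so 40.77 daHz = 40.77 * 10 = 407.7 Hz. Combine: 60.10656 m * 407.7 Hz = 24505.445 m/s. Result: 24505.445 m/s ≈ 2.451e+04 m/s (4 s.f.). Final answer: 2.451e+04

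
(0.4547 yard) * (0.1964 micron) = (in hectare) 8.166e-12. Check: 1 yard = 0.9144 m, so 0.4547 yard = 0.4547 * 0.9144 = 0.41577768 m. 1 micron = 1e-06 m, so 0.1964 micron = 0.1964 * 1e-06 = 1.964e-07 m. Combine: 0.41577768 m * 1.964e-07 m = 8.1658736e-08 m^2. 1 hectare = 10000 m^2, so 8.1658736e-08 m^2 = 8.1658736e-08 / 10000 = 8.1658736e-12 hectare ≈ 8.166e-12 hectare (4 s.f.).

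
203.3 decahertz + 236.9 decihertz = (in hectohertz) 1 decahertz = 10 Hz, so 203.3 decahertz = 203.3 * 10 = 2033 Hz. 1 decihertz = 0.1 Hz, so 236.9 decihertz = 236.9 * 0.1 = 23.69 Hz. Sum: 2033 + 23.69 = 2056.69 Hz. 1 hectohertz = 100 Hz, so 2056.69 Hz = 2056.69 / 100 = 20.5669 hectohertz ≈ 20.57 hectohertz (4 s.f.). Final answer: 20.57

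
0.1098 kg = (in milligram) 1.098e+05. Check: 1 milligram = 1e-06 kg, so 0.1098 kg = 0.1098 / 1e-06 = 109800 milligram ≈ 1.098e+05 milligram (4 s.f.).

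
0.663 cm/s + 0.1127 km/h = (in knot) 1 cm/s = 0.01 m/s, so 0.663 cm/s = 0.663 * 0.01 = 0.00663 m/s. 1 km/h = 0.27777778 m/s, so 0.1127 km/h = 0.1127 * 0.27777778 = 0.031305556 m/s. Sum: 0.00663 + 0.031305556 = 0.037935556 m/s. 1 knot = 0.51444444 m/s, so 0.037935556 m/s = 0.037935556 / 0.51444444 = 0.073740821 knot ≈ 0.07374 knot (4 s.f.). Final answer: 0.07374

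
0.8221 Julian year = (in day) 1 Julian year = 31557600 s, so 0.8221 Julian year = 0.8221 * 31557600 = 25943503 s. 1 day = 86400 s, so 25943503 s = 25943503 / 86400 = 300.27202 day ≈ 300.3 day (4 s.f.). Final answer: 300.3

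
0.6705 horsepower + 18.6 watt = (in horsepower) 1 horsepower = 745.69987 W, so 0.6705 horsepower = 0.6705 * 745.69987 = 499.99176 W. 18.6 watt = 18.6 W. Sum: 499.99176 + 18.6 = 518.59176 W. 1 horsepower = 745.69987 W, so 518.59176 W = 518.59176 / 745.69987 = 0.69544301 horsepower ≈ 0.6954 horsepower (4 s.f.). Final answer: 0.6954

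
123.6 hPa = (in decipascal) 1 hPa = 100 Pa, so 123.6 hPa = 123.6 * 100 = 12360 Pa. 1 decipascal = 0.1 Pa, so 12360 Pa = 12360 / 0.1 = 123600 decipascal ≈ 1.236e+05 decipascal (4 s.f.). Final answer: 1.236e+05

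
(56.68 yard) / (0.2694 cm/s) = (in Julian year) 1 yard = 0.9144 m, so 56.68 yard = 56.68 * 0.9144 = 51.828192 m. 1 cm/s = 0.01 m/s, so 0.2694 cm/s = 0.2694 * 0.01 = 0.002694 m/s. Combine: 51.828192 m / 0.002694 m/s = 19238.379 s. 1 Julian year = 31557600 s, so 19238.379 s = 19238.379 / 31557600 = 0.00060962743 Julian year ≈ 0.0006096 Julian year (4 s.f.). Final answer: 0.0006096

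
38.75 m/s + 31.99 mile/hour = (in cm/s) 38.75 m/s is already in m/s. 1 mile/hour = 0.44704 m/s, so 31.99 mile/hour = 31.99 * 0.44704 = 14.30081 m/s. Sum: 38.75 + 14.30081 = 53.05081 m/s. 1 cm/s = 0.01 m/s, so 53.05081 m/s = 53.05081 / 0.01 = 5305.081 cm/s ≈ 5305 cm/s (4 s.f.). Final answer: 5305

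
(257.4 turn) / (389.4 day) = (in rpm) 1 turn = 6.2831853 rad, so 257.4 turn = 257.4 * 6.2831853 = 1617.2919 rad. 1 day = 86400 s, so 389.4 day = 389.4 * 86400 = 33644160 s. Combine: 1617.2919 rad / 33644160 s = 4.8070509e-05 rad/s. 1 rpm = 0.10471976 rad/s, so 4.8070509e-05 rad/s = 4.8070509e-05 / 0.10471976 = 0.00045903955 rpm ≈ 0.000459 rpm (4 s.f.). Final answer: 0.000459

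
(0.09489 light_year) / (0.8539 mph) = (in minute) 3.92e+13. Check: 1 light_year = 9.4607305e+15 m, so 0.09489 light_year = 0.09489 * 9.4607305e+15 = 8.9772871e+14 m. 1 mph = 0.44704 m/s, so 0.8539 mph = 0.8539 * 0.44704 = 0.38172746 m/s. Combine: 8.9772871e+14 m / 0.38172746 m/s = 2.3517531e+15 s. 1 minute = 60 s, so 2.3517531e+15 s = 2.3517531e+15 / 60 = 3.9195884e+13 minute ≈ 3.92e+13 minute (4 s.f.).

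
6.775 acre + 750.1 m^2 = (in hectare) 1 acre = 4046.8564 m^2, so 6.775 acre = 6.775 * 4046.8564 = 27417.452 m^2. 750.1 m^2 is already in m^2. Sum: 27417.452 + 750.1 = 28167.552 m^2. 1 hectare = 10000 m^2, so 28167.552 m^2 = 28167.552 / 10000 = 2.8167552 hectare ≈ 2.817 hectare (4 s.f.). Final answer: 2.817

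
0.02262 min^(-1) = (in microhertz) 377. Check: 1 min^(-1) = 0.016666667 Hz, so 0.02262 min^(-1) = 0.02262 * 0.016666667 = 0.000377 Hz. 1 microhertz = 1e-06 Hz, so 0.000377 Hz = 0.000377 / 1e-06 = 377 microhertz.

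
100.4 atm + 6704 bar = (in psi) 1 atm = 101325 Pa, so 100.4 atm = 100.4 * 101325 = 10173030 Pa. 1 bar = 100000 Pa, so 6704 bar = 6704 * 100000 = 6.704e+08 Pa. Sum: 10173030 + 6.704e+08 = 6.8057303e+08 Pa. 1 psi = 6894.7573 Pa, so 6.8057303e+08 Pa = 6.8057303e+08 / 6894.7573 = 98708.773 psi ≈ 9.871e+04 psi (4 s.f.). Final answer: 9.871e+04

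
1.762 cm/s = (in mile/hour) 0.03941. Check: 1 cm/s = 0.01 m/s, so 1.762 cm/s = 1.762 * 0.01 = 0.01762 m/s. 1 mile/hour = 0.44704 m/s, so 0.01762 m/s = 0.01762 / 0.44704 = 0.039414817 mile/hour ≈ 0.03941 mile/hour (4 s.f.).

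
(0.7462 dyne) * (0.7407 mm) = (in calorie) 1 dyne = 1e-05 N, so 0.7462 dyne = 0.7462 * 1e-05 = 7.462e-06 N. 1 mm = 0.001 m, so 0.7407 mm = 0.7407 * 0.001 = 0.0007407 m. Combine: 7.462e-06 N * 0.0007407 m = 5.5271034e-09 J. 1 calorie = 4.184 J, so 5.5271034e-09 J = 5.5271034e-09 / 4.184 = 1.3210094e-09 calorie ≈ 1.321e-09 calorie (4 s.f.). Final answer: 1.321e-09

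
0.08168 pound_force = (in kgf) 1 pound_force = 4.4482216 N, so 0.08168 pound_force = 0.08168 * 4.4482216 = 0.36333074 N. 1 kgf = 9.80665 N, so 0.36333074 N = 0.36333074 / 9.80665 = 0.037049425 kgf ≈ 0.03705 kgf (4 s.f.). Final answer: 0.03705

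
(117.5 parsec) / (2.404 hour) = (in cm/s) 4.189e+16. Check: 1 parsec = 3.0856776e+16 m, so 117.5 parsec = 117.5 * 3.0856776e+16 = 3.6256712e+18 m. 1 hour = 3600 s, so 2.404 hour = 2.404 * 3600 = 8654.4 s. Combine: 3.6256712e+18 m / 8654.4 s = 4.1893963e+14 m/s. 1 cm/s = 0.01 m/s, so 4.1893963e+14 m/s = 4.1893963e+14 / 0.01 = 4.1893963e+16 cm/s ≈ 4.189e+16 cm/s (4 s.f.).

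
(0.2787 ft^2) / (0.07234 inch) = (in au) 1 ft^2 = 0.09290304 m^2, so 0.2787 ft^2 = 0.2787 * 0.09290304 = 0.025892077 m^2. 1 inch = 0.0254 m, so 0.07234 inch = 0.07234 * 0.0254 = 0.001837436 m. Combine: 0.025892077 m^2 / 0.001837436 m = 14.091417 m. 1 au = 1.4959787e+11 m, so 14.091417 m = 14.091417 / 1.4959787e+11 = 9.4195306e-11 au ≈ 9.42e-11 au (4 s.f.). Final answer: 9.42e-11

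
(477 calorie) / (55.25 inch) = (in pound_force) 1 calorie = 4.184 J, so 477 calorie = 477 * 4.184 = 1995.768 J. 1 inch = 0.0254 m, so 55.25 inch = 55.25 * 0.0254 = 1.40335 m. Combine: 1995.768 J / 1.40335 m = 1422.1456 N. 1 pound_force = 4.4482216 N, so 1422.1456 N = 1422.1456 / 4.4482216 = 319.71104 pound_force ≈ 319.7 pound_force (4 s.f.). Final answer: 319.7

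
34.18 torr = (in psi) 1 torr = 133.32237 Pa, so 34.18 torr = 34.18 * 133.32237 = 4556.9586 Pa. 1 psi = 6894.7573 Pa, so 4556.9586 Pa = 4556.9586 / 6894.7573 = 0.66093096 psi ≈ 0.6609 psi (4 s.f.). Final answer: 0.6609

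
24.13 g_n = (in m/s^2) 236.6. Check: 1 g_n = 9.80665 m/s^2, so 24.13 g_n = 24.13 * 9.80665 = 236.63446 m/s^2. Result: 236.63446 m/s^2 ≈ 236.6 m/s^2 (4 s.f.).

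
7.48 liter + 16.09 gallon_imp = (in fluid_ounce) 2726. Check: 1 liter = 0.001 m^3, so 7.48 liter = 7.48 * 0.001 = 0.00748 m^3. 1 gallon_imp = 0.00454609 m^3, so 16.09 gallon_imp = 16.09 * 0.00454609 = 0.073146588 m^3. Sum: 0.00748 + 0.073146588 = 0.080626588 m^3. 1 fluid_ounce = 2.957353e-05 m^3, so 0.080626588 m^3 = 0.080626588 / 2.957353e-05 = 2726.3093 fluid_ounce ≈ 2726 fluid_ounce (4 s.f.).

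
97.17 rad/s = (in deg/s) 1 deg/s = 0.017453293 rad/s, so 97.17 rad/s = 97.17 / 0.017453293 = 5567.4309 deg/s ≈ 5567 deg/s (4 s.f.). Final answer: 5567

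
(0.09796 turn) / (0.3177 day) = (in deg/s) 0.001285. Check: 1 turn = 6.2831853 rad, so 0.09796 turn = 0.09796 * 6.2831853 = 0.61550083 rad. 1 day = 86400 s, so 0.3177 day = 0.3177 * 86400 = 27449.28 s. Combine: 0.61550083 rad / 27449.28 s = 2.2423205e-05 rad/s. 1 deg/s = 0.017453293 rad/s, so 2.2423205e-05 rad/s = 2.2423205e-05 / 0.017453293 = 0.001284755 deg/s ≈ 0.001285 deg/s (4 s.f.).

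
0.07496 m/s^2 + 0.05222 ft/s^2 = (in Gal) 0.07496 m/s^2 is already in m/s^2. 1 ft/s^2 = 0.3048 m/s^2, so 0.05222 ft/s^2 = 0.05222 * 0.3048 = 0.015916656 m/s^2. Sum: 0.07496 + 0.015916656 = 0.090876656 m/s^2. 1 Gal = 0.01 m/s^2, so 0.090876656 m/s^2 = 0.090876656 / 0.01 = 9.0876656 Gal ≈ 9.088 Gal (4 s.f.). Final answer: 9.088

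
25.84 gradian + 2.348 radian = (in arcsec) 1 gradian = 0.015707963 rad, so 25.84 gradian = 25.84 * 0.015707963 = 0.40589377 rad. 2.348 radian = 2.348 rad. Sum: 0.40589377 + 2.348 = 2.7538938 rad. 1 arcsec = 4.8481368e-06 rad, so 2.7538938 rad = 2.7538938 / 4.8481368e-06 = 568031.37 arcsec ≈ 5.68e+05 arcsec (4 s.f.). Final answer: 5.68e+05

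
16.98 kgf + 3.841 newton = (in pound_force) 38.3. Check: 1 kgf = 9.80665 N, so 16.98 kgf = 16.98 * 9.80665 = 166.51692 N. 3.841 newton = 3.841 N. Sum: 166.51692 + 3.841 = 170.35792 N. 1 pound_force = 4.4482216 N, so 170.35792 N = 170.35792 / 4.4482216 = 38.297983 pound_force ≈ 38.3 pound_force (4 s.f.).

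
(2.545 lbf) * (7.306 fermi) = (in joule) 1 lbf = 4.4482216 N, so 2.545 lbf = 2.545 * 4.4482216 = 11.320724 N. 1 fermi = 1e-15 m, so 7.306 fermi = 7.306 * 1e-15 = 7.306e-15 m. Combine: 11.320724 N * 7.306e-15 m = 8.270921e-14 J. 8.270921e-14 J = 8.270921e-14 joule ≈ 8.271e-14 joule (4 s.f.). Final answer: 8.271e-14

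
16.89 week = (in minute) 1 week = 604800 s, so 16.89 week = 16.89 * 604800 = 10215072 s. 1 minute = 60 s, so 10215072 s = 10215072 / 60 = 170251.2 minute ≈ 1.703e+05 minute (4 s.f.). Final answer: 1.703e+05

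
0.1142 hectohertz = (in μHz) 1 hectohertz = 100 Hz, so 0.1142 hectohertz = 0.1142 * 100 = 11.42 Hz. 1 μHz = 1e-06 Hz, so 11.42 Hz = 11.42 / 1e-06 = 11420000 μHz ≈ 1.142e+07 μHz (4 s.f.). Final answer: 1.142e+07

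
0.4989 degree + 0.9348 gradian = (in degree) 1 degree = 0.017453293 rad, so 0.4989 degree = 0.4989 * 0.017453293 = 0.0087074476 rad. 1 gradian = 0.015707963 rad, so 0.9348 gradian = 0.9348 * 0.015707963 = 0.014683804 rad. Sum: 0.0087074476 + 0.014683804 = 0.023391252 rad. 1 degree = 0.017453293 rad, so 0.023391252 rad = 0.023391252 / 0.017453293 = 1.34022 degree ≈ 1.34 degree (4 s.f.). Final answer: 1.34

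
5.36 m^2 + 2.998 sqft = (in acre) 0.001393. Check: 5.36 m^2 is already in m^2. 1 sqft = 0.09290304 m^2, so 2.998 sqft = 2.998 * 0.09290304 = 0.27852331 m^2. Sum: 5.36 + 0.27852331 = 5.6385233 m^2. 1 acre = 4046.8564 m^2, so 5.6385233 m^2 = 5.6385233 / 4046.8564 = 0.0013933095 acre ≈ 0.001393 acre (4 s.f.).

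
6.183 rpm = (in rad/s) 0.6475. Check: 1 rpm = 0.10471976 rad/s, so 6.183 rpm = 6.183 * 0.10471976 = 0.64748225 rad/s. Result: 0.64748225 rad/s ≈ 0.6475 rad/s (4 s.f.).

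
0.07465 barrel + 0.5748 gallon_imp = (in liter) 14.48. Check: 1 barrel = 0.15898729 m^3, so 0.07465 barrel = 0.07465 * 0.15898729 = 0.011868402 m^3. 1 gallon_imp = 0.00454609 m^3, so 0.5748 gallon_imp = 0.5748 * 0.00454609 = 0.0026130925 m^3. Sum: 0.011868402 + 0.0026130925 = 0.014481494 m^3. 1 liter = 0.001 m^3, so 0.014481494 m^3 = 0.014481494 / 0.001 = 14.481494 liter ≈ 14.48 liter (4 s.f.).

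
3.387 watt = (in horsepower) 3.387 watt = 3.387 W. 1 horsepower = 745.69987 W, so 3.387 W = 3.387 / 745.69987 = 0.0045420418 horsepower ≈ 0.004542 horsepower (4 s.f.). Final answer: 0.004542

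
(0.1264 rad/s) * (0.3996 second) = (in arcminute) 0.1264 rad/s is already in rad/s. 0.3996 second = 0.3996 s. Combine: 0.1264 rad/s * 0.3996 s = 0.05050944 rad. 1 arcminute = 0.00029088821 rad, so 0.05050944 rad = 0.05050944 / 0.00029088821 = 173.63866 arcminute ≈ 173.6 arcminute (4 s.f.). Final answer: 173.6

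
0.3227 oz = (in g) 1 oz = 0.028349523 kg, so 0.3227 oz = 0.3227 * 0.028349523 = 0.0091483911 kg. 1 g = 0.001 kg, so 0.0091483911 kg = 0.0091483911 / 0.001 = 9.1483911 g ≈ 9.148 g (4 s.f.). Final answer: 9.148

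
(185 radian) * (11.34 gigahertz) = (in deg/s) 185 radian = 185 rad. 1 gigahertz = 1e+09 Hz, so 11.34 gigahertz = 11.34 * 1e+09 = 1.134e+10 Hz. Combine: 185 rad * 1.134e+10 Hz = 2.0979e+12 rad/s. 1 deg/s = 0.017453293 rad/s, so 2.0979e+12 rad/s = 2.0979e+12 / 0.017453293 = 1.2020082e+14 deg/s ≈ 1.202e+14 deg/s (4 s.f.). Final answer: 1.202e+14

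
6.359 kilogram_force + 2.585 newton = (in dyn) 6.495e+06. Check: 1 kilogram_force = 9.80665 N, so 6.359 kilogram_force = 6.359 * 9.80665 = 62.360487 N. 2.585 newton = 2.585 N. Sum: 62.360487 + 2.585 = 64.945487 N. 1 dyn = 1e-05 N, so 64.945487 N = 64.945487 / 1e-05 = 6494548.7 dyn ≈ 6.495e+06 dyn (4 s.f.).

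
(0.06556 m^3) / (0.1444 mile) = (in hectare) 0.06556 m^3 is already in m^3. 1 mile = 1609.344 m, so 0.1444 mile = 0.1444 * 1609.344 = 232.38927 m. Combine: 0.06556 m^3 / 232.38927 m = 0.00028211285 m^2. 1 hectare = 10000 m^2, so 0.00028211285 m^2 = 0.00028211285 / 10000 = 2.8211285e-08 hectare ≈ 2.821e-08 hectare (4 s.f.). Final answer: 2.821e-08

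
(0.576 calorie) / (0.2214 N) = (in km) 1 calorie = 4.184 J, so 0.576 calorie = 0.576 * 4.184 = 2.409984 J. 0.2214 N is already in N. Combine: 2.409984 J / 0.2214 N = 10.885203 m. 1 km = 1000 m, so 10.885203 m = 10.885203 / 1000 = 0.010885203 km ≈ 0.01089 km (4 s.f.). Final answer: 0.01089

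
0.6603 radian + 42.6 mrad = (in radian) 0.6603 radian = 0.6603 rad. 1 mrad = 0.001 rad, so 42.6 mrad = 42.6 * 0.001 = 0.0426 rad. Sum: 0.6603 + 0.0426 = 0.7029 rad. 0.7029 rad = 0.7029 radian. Final answer: 0.7029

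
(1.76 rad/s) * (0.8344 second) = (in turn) 0.2337. Check: 1.76 rad/s is already in rad/s. 0.8344 second = 0.8344 s. Combine: 1.76 rad/s * 0.8344 s = 1.468544 rad. 1 turn = 6.2831853 rad, so 1.468544 rad = 1.468544 / 6.2831853 = 0.23372604 turn ≈ 0.2337 turn (4 s.f.).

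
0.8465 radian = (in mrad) 0.8465 radian = 0.8465 rad. 1 mrad = 0.001 rad, so 0.8465 rad = 0.8465 / 0.001 = 846.5 mrad. Final answer: 846.5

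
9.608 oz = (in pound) 0.6005. Check: 1 oz = 0.028349523 kg, so 9.608 oz = 9.608 * 0.028349523 = 0.27238222 kg. 1 pound = 0.45359237 kg, so 0.27238222 kg = 0.27238222 / 0.45359237 = 0.6005 pound.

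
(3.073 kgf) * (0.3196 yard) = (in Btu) 0.008347. Check: 1 kgf = 9.80665 N, so 3.073 kgf = 3.073 * 9.80665 = 30.135835 N. 1 yard = 0.9144 m, so 0.3196 yard = 0.3196 * 0.9144 = 0.29224224 m. Combine: 30.135835 N * 0.29224224 m = 8.8069641 J. 1 Btu = 1055.0559 J, so 8.8069641 J = 8.8069641 / 1055.0559 = 0.0083473913 Btu ≈ 0.008347 Btu (4 s.f.).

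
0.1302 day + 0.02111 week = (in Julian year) 1 day = 86400 s, so 0.1302 day = 0.1302 * 86400 = 11249.28 s. 1 week = 604800 s, so 0.02111 week = 0.02111 * 604800 = 12767.328 s. Sum: 11249.28 + 12767.328 = 24016.608 s. 1 Julian year = 31557600 s, so 24016.608 s = 24016.608 / 31557600 = 0.00076104038 Julian year ≈ 0.000761 Julian year (4 s.f.). Final answer: 0.000761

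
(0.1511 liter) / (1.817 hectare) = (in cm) 1 liter = 0.001 m^3, so 0.1511 liter = 0.1511 * 0.001 = 0.0001511 m^3. 1 hectare = 10000 m^2, so 1.817 hectare = 1.817 * 10000 = 18170 m^2. Combine: 0.0001511 m^3 / 18170 m^2 = 8.3159053e-09 m. 1 cm = 0.01 m, so 8.3159053e-09 m = 8.3159053e-09 / 0.01 = 8.3159053e-07 cm ≈ 8.316e-07 cm (4 s.f.). Final answer: 8.316e-07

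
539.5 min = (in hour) 8.992. Check: 1 min = 60 s, so 539.5 min = 539.5 * 60 = 32370 s. 1 hour = 3600 s, so 32370 s = 32370 / 3600 = 8.9916667 hour ≈ 8.992 hour (4 s.f.).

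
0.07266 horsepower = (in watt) 1 horsepower = 745.69987 W, so 0.07266 horsepower = 0.07266 * 745.69987 = 54.182553 W. 54.182553 W = 54.182553 watt ≈ 54.18 watt (4 s.f.). Final answer: 54.18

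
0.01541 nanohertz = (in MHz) 1 nanohertz = 1e-09 Hz, so 0.01541 nanohertz = 0.01541 * 1e-09 = 1.541e-11 Hz. 1 MHz = 1000000 Hz, so 1.541e-11 Hz = 1.541e-11 / 1000000 = 1.541e-17 MHz. Final answer: 1.541e-17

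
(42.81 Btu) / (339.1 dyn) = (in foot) 1 Btu = 1055.0559 J, so 42.81 Btu = 42.81 * 1055.0559 = 45166.941 J. 1 dyn = 1e-05 N, so 339.1 dyn = 339.1 * 1e-05 = 0.003391 N. Combine: 45166.941 J / 0.003391 N = 13319652 m. 1 foot = 0.3048 m, so 13319652 m = 13319652 / 0.3048 = 43699647 foot ≈ 4.37e+07 foot (4 s.f.). Final answer: 4.37e+07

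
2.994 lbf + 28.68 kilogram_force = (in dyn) 1 lbf = 4.4482216 N, so 2.994 lbf = 2.994 * 4.4482216 = 13.317976 N. 1 kilogram_force = 9.80665 N, so 28.68 kilogram_force = 28.68 * 9.80665 = 281.25472 N. Sum: 13.317976 + 281.25472 = 294.5727 N. 1 dyn = 1e-05 N, so 294.5727 N = 294.5727 / 1e-05 = 29457270 dyn ≈ 2.946e+07 dyn (4 s.f.). Final answer: 2.946e+07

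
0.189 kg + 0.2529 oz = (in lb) 0.4325. Check: 0.189 kg is already in kg. 1 oz = 0.028349523 kg, so 0.2529 oz = 0.2529 * 0.028349523 = 0.0071695944 kg. Sum: 0.189 + 0.0071695944 = 0.19616959 kg. 1 lb = 0.45359237 kg, so 0.19616959 kg = 0.19616959 / 0.45359237 = 0.43247993 lb ≈ 0.4325 lb (4 s.f.).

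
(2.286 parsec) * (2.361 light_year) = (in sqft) 1 parsec = 3.0856776e+16 m, so 2.286 parsec = 2.286 * 3.0856776e+16 = 7.053859e+16 m. 1 light_year = 9.4607305e+15 m, so 2.361 light_year = 2.361 * 9.4607305e+15 = 2.2336785e+16 m. Combine: 7.053859e+16 m * 2.2336785e+16 m = 1.5756053e+33 m^2. 1 sqft = 0.09290304 m^2, so 1.5756053e+33 m^2 = 1.5756053e+33 / 0.09290304 = 1.6959674e+34 sqft ≈ 1.696e+34 sqft (4 s.f.). Final answer: 1.696e+34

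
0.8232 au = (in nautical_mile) 1 au = 1.4959787e+11 m, so 0.8232 au = 0.8232 * 1.4959787e+11 = 1.2314897e+11 m. 1 nautical_mile = 1852 m, so 1.2314897e+11 m = 1.2314897e+11 / 1852 = 66495123 nautical_mile ≈ 6.65e+07 nautical_mile (4 s.f.). Final answer: 6.65e+07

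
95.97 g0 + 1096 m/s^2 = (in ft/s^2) 6684. Check: 1 g0 = 9.80665 m/s^2, so 95.97 g0 = 95.97 * 9.80665 = 941.1442 m/s^2. 1096 m/s^2 is already in m/s^2. Sum: 941.1442 + 1096 = 2037.1442 m/s^2. 1 ft/s^2 = 0.3048 m/s^2, so 2037.1442 m/s^2 = 2037.1442 / 0.3048 = 6683.544 ft/s^2 ≈ 6684 ft/s^2 (4 s.f.).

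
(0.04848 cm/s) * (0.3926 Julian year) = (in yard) 1 cm/s = 0.01 m/s, so 0.04848 cm/s = 0.04848 * 0.01 = 0.0004848 m/s. 1 Julian year = 31557600 s, so 0.3926 Julian year = 0.3926 * 31557600 = 12389514 s. Combine: 0.0004848 m/s * 12389514 s = 6006.4363 m. 1 yard = 0.9144 m, so 6006.4363 m = 6006.4363 / 0.9144 = 6568.7186 yard ≈ 6569 yard (4 s.f.). Final answer: 6569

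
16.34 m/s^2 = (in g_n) 1.666. Check: 1 g_n = 9.80665 m/s^2, so 16.34 m/s^2 = 16.34 / 9.80665 = 1.6662163 g_n ≈ 1.666 g_n (4 s.f.).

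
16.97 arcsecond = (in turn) 1 arcsecond = 4.8481368e-06 rad, so 16.97 arcsecond = 16.97 * 4.8481368e-06 = 8.2272882e-05 rad. 1 turn = 6.2831853 rad, so 8.2272882e-05 rad = 8.2272882e-05 / 6.2831853 = 1.3094136e-05 turn ≈ 1.309e-05 turn (4 s.f.). Final answer: 1.309e-05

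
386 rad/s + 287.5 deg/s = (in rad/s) 391. Check: 386 rad/s is already in rad/s. 1 deg/s = 0.017453293 rad/s, so 287.5 deg/s = 287.5 * 0.017453293 = 5.0178216 rad/s. Sum: 386 + 5.0178216 = 391.01782 rad/s. Result: 391.01782 rad/s ≈ 391 rad/s (4 s.f.).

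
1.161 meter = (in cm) 1.161 meter = 1.161 m. 1 cm = 0.01 m, so 1.161 m = 1.161 / 0.01 = 116.1 cm. Final answer: 116.1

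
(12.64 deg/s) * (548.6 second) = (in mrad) 1.21e+05. Check: 1 deg/s = 0.017453293 rad/s, so 12.64 deg/s = 12.64 * 0.017453293 = 0.22060962 rad/s. 548.6 second = 548.6 s. Combine: 0.22060962 rad/s * 548.6 s = 121.02644 rad. 1 mrad = 0.001 rad, so 121.02644 rad = 121.02644 / 0.001 = 121026.44 mrad ≈ 1.21e+05 mrad (4 s.f.).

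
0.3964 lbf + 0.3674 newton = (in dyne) 2.131e+05. Check: 1 lbf = 4.4482216 N, so 0.3964 lbf = 0.3964 * 4.4482216 = 1.763275 N. 0.3674 newton = 0.3674 N. Sum: 1.763275 + 0.3674 = 2.130675 N. 1 dyne = 1e-05 N, so 2.130675 N = 2.130675 / 1e-05 = 213067.5 dyne ≈ 2.131e+05 dyne (4 s.f.).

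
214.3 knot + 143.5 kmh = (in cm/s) 1.501e+04. Check: 1 knot = 0.51444444 m/s, so 214.3 knot = 214.3 * 0.51444444 = 110.24544 m/s. 1 kmh = 0.27777778 m/s, so 143.5 kmh = 143.5 * 0.27777778 = 39.861111 m/s. Sum: 110.24544 + 39.861111 = 150.10656 m/s. 1 cm/s = 0.01 m/s, so 150.10656 m/s = 150.10656 / 0.01 = 15010.656 cm/s ≈ 1.501e+04 cm/s (4 s.f.).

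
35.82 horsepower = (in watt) 2.671e+04. Check: 1 horsepower = 745.69987 W, so 35.82 horsepower = 35.82 * 745.69987 = 26710.969 W. 26710.969 W = 26710.969 watt ≈ 2.671e+04 watt (4 s.f.).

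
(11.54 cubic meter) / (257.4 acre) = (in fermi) 1.108e+10. Check: 11.54 cubic meter = 11.54 m^3. 1 acre = 4046.8564 m^2, so 257.4 acre = 257.4 * 4046.8564 = 1041660.8 m^2. Combine: 11.54 m^3 / 1041660.8 m^2 = 1.1078462e-05 m. 1 fermi = 1e-15 m, so 1.1078462e-05 m = 1.1078462e-05 / 1e-15 = 1.1078462e+10 fermi ≈ 1.108e+10 fermi (4 s.f.).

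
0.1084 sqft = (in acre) 2.489e-06. Check: 1 sqft = 0.09290304 m^2, so 0.1084 sqft = 0.1084 * 0.09290304 = 0.01007069 m^2. 1 acre = 4046.8564 m^2, so 0.01007069 m^2 = 0.01007069 / 4046.8564 = 2.4885216e-06 acre ≈ 2.489e-06 acre (4 s.f.).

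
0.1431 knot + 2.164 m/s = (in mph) 5.005. Check: 1 knot = 0.51444444 m/s, so 0.1431 knot = 0.1431 * 0.51444444 = 0.073617 m/s. 2.164 m/s is already in m/s. Sum: 0.073617 + 2.164 = 2.237617 m/s. 1 mph = 0.44704 m/s, so 2.237617 m/s = 2.237617 / 0.44704 = 5.0054067 mph ≈ 5.005 mph (4 s.f.).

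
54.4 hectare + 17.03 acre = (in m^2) 6.129e+05. Check: 1 hectare = 10000 m^2, so 54.4 hectare = 54.4 * 10000 = 544000 m^2. 1 acre = 4046.8564 m^2, so 17.03 acre = 17.03 * 4046.8564 = 68917.965 m^2. Sum: 544000 + 68917.965 = 612917.96 m^2. Result: 612917.96 m^2 ≈ 6.129e+05 m^2 (4 s.f.).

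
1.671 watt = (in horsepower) 0.002241. Check: 1.671 watt = 1.671 W. 1 horsepower = 745.69987 W, so 1.671 W = 1.671 / 745.69987 = 0.0022408479 horsepower ≈ 0.002241 horsepower (4 s.f.).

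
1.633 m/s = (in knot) 1 knot = 0.51444444 m/s, so 1.633 m/s = 1.633 / 0.51444444 = 3.1742981 knot ≈ 3.174 knot (4 s.f.). Final answer: 3.174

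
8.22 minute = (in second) 1 minute = 60 s, so 8.22 minute = 8.22 * 60 = 493.2 s. 493.2 s = 493.2 second. Final answer: 493.2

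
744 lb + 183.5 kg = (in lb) 1149. Check: 1 lb = 0.45359237 kg, so 744 lb = 744 * 0.45359237 = 337.47272 kg. 183.5 kg is already in kg. Sum: 337.47272 + 183.5 = 520.97272 kg. 1 lb = 0.45359237 kg, so 520.97272 kg = 520.97272 / 0.45359237 = 1148.5483 lb ≈ 1149 lb (4 s.f.).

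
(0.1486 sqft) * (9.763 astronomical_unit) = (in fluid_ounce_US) 1 sqft = 0.09290304 m^2, so 0.1486 sqft = 0.1486 * 0.09290304 = 0.013805392 m^2. 1 astronomical_unit = 1.4959787e+11 m, so 9.763 astronomical_unit = 9.763 * 1.4959787e+11 = 1.460524e+12 m. Combine: 0.013805392 m^2 * 1.460524e+12 m = 2.0163106e+10 m^3. 1 fluid_ounce_US = 2.957353e-05 m^3, so 2.0163106e+10 m^3 = 2.0163106e+10 / 2.957353e-05 = 6.8179573e+14 fluid_ounce_US ≈ 6.818e+14 fluid_ounce_US (4 s.f.). Final answer: 6.818e+14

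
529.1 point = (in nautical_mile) 0.0001008. Check: 1 point = 0.00035277778 m, so 529.1 point = 529.1 * 0.00035277778 = 0.18665472 m. 1 nautical_mile = 1852 m, so 0.18665472 m = 0.18665472 / 1852 = 0.00010078549 nautical_mile ≈ 0.0001008 nautical_mile (4 s.f.).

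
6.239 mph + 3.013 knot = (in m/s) 1 mph = 0.44704 m/s, so 6.239 mph = 6.239 * 0.44704 = 2.7890826 m/s. 1 knot = 0.51444444 m/s, so 3.013 knot = 3.013 * 0.51444444 = 1.5500211 m/s. Sum: 2.7890826 + 1.5500211 = 4.3391037 m/s. Result: 4.3391037 m/s ≈ 4.339 m/s (4 s.f.). Final answer: 4.339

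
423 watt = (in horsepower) 0.5673. Check: 423 watt = 423 W. 1 horsepower = 745.69987 W, so 423 W = 423 / 745.69987 = 0.56725234 horsepower ≈ 0.5673 horsepower (4 s.f.).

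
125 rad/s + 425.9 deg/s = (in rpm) 1265. Check: 125 rad/s is already in rad/s. 1 deg/s = 0.017453293 rad/s, so 425.9 deg/s = 425.9 * 0.017453293 = 7.4333573 rad/s. Sum: 125 + 7.4333573 = 132.43336 rad/s. 1 rpm = 0.10471976 rad/s, so 132.43336 rad/s = 132.43336 / 0.10471976 = 1264.6454 rpm ≈ 1265 rpm (4 s.f.).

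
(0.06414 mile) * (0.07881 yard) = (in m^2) 1 mile = 1609.344 m, so 0.06414 mile = 0.06414 * 1609.344 = 103.22332 m. 1 yard = 0.9144 m, so 0.07881 yard = 0.07881 * 0.9144 = 0.072063864 m. Combine: 103.22332 m * 0.072063864 m = 7.4386716 m^2. Result: 7.4386716 m^2 ≈ 7.439 m^2 (4 s.f.). Final answer: 7.439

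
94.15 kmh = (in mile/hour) 58.5. Check: 1 kmh = 0.27777778 m/s, so 94.15 kmh = 94.15 * 0.27777778 = 26.152778 m/s. 1 mile/hour = 0.44704 m/s, so 26.152778 m/s = 26.152778 / 0.44704 = 58.502098 mile/hour ≈ 58.5 mile/hour (4 s.f.).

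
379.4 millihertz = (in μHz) 3.794e+05. Check: 1 millihertz = 0.001 Hz, so 379.4 millihertz = 379.4 * 0.001 = 0.3794 Hz. 1 μHz = 1e-06 Hz, so 0.3794 Hz = 0.3794 / 1e-06 = 379400 μHz ≈ 3.794e+05 μHz (4 s.f.).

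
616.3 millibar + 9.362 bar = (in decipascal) 1 millibar = 100 Pa, so 616.3 millibar = 616.3 * 100 = 61630 Pa. 1 bar = 100000 Pa, so 9.362 bar = 9.362 * 100000 = 936200 Pa. Sum: 61630 + 936200 = 997830 Pa. 1 decipascal = 0.1 Pa, so 997830 Pa = 997830 / 0.1 = 9978300 decipascal ≈ 9.978e+06 decipascal (4 s.f.). Final answer: 9.978e+06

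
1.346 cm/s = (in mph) 1 cm/s = 0.01 m/s, so 1.346 cm/s = 1.346 * 0.01 = 0.01346 m/s. 1 mph = 0.44704 m/s, so 0.01346 m/s = 0.01346 / 0.44704 = 0.030109162 mph ≈ 0.03011 mph (4 s.f.). Final answer: 0.03011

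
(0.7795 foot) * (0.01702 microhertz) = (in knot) 7.861e-09. Check: 1 foot = 0.3048 m, so 0.7795 foot = 0.7795 * 0.3048 = 0.2375916 m. 1 microhertz = 1e-06 Hz, so 0.01702 microhertz = 0.01702 * 1e-06 = 1.702e-08 Hz. Combine: 0.2375916 m * 1.702e-08 Hz = 4.043809e-09 m/s. 1 knot = 0.51444444 m/s, so 4.043809e-09 m/s = 4.043809e-09 / 0.51444444 = 7.8605359e-09 knot ≈ 7.861e-09 knot (4 s.f.).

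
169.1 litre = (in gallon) 44.67. Check: 1 litre = 0.001 m^3, so 169.1 litre = 169.1 * 0.001 = 0.1691 m^3. 1 gallon = 0.0037854118 m^3, so 0.1691 m^3 = 0.1691 / 0.0037854118 = 44.671494 gallon ≈ 44.67 gallon (4 s.f.).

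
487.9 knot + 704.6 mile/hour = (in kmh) 1 knot = 0.51444444 m/s, so 487.9 knot = 487.9 * 0.51444444 = 250.99744 m/s. 1 mile/hour = 0.44704 m/s, so 704.6 mile/hour = 704.6 * 0.44704 = 314.98438 m/s. Sum: 250.99744 + 314.98438 = 565.98183 m/s. 1 kmh = 0.27777778 m/s, so 565.98183 m/s = 565.98183 / 0.27777778 = 2037.5346 kmh ≈ 2038 kmh (4 s.f.). Final answer: 2038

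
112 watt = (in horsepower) 0.1502. Check: 112 watt = 112 W. 1 horsepower = 745.69987 W, so 112 W = 112 / 745.69987 = 0.15019447 horsepower ≈ 0.1502 horsepower (4 s.f.).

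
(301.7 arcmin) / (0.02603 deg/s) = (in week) 1 arcmin = 0.00029088821 rad, so 301.7 arcmin = 301.7 * 0.00029088821 = 0.087760973 rad. 1 deg/s = 0.017453293 rad/s, so 0.02603 deg/s = 0.02603 * 0.017453293 = 0.0004543092 rad/s. Combine: 0.087760973 rad / 0.0004543092 rad/s = 193.17454 s. 1 week = 604800 s, so 193.17454 s = 193.17454 / 604800 = 0.00031940235 week ≈ 0.0003194 week (4 s.f.). Final answer: 0.0003194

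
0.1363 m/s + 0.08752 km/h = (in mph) 0.3593. Check: 0.1363 m/s is already in m/s. 1 km/h = 0.27777778 m/s, so 0.08752 km/h = 0.08752 * 0.27777778 = 0.024311111 m/s. Sum: 0.1363 + 0.024311111 = 0.16061111 m/s. 1 mph = 0.44704 m/s, so 0.16061111 m/s = 0.16061111 / 0.44704 = 0.35927682 mph ≈ 0.3593 mph (4 s.f.).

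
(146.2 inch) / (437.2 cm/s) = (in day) 1 inch = 0.0254 m, so 146.2 inch = 146.2 * 0.0254 = 3.71348 m. 1 cm/s = 0.01 m/s, so 437.2 cm/s = 437.2 * 0.01 = 4.372 m/s. Combine: 3.71348 m / 4.372 m/s = 0.84937786 s. 1 day = 86400 s, so 0.84937786 s = 0.84937786 / 86400 = 9.8307623e-06 day ≈ 9.831e-06 day (4 s.f.). Final answer: 9.831e-06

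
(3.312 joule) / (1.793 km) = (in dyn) 3.312 joule = 3.312 J. 1 km = 1000 m, so 1.793 km = 1.793 * 1000 = 1793 m. Combine: 3.312 J / 1793 m = 0.0018471835 N. 1 dyn = 1e-05 N, so 0.0018471835 N = 0.0018471835 / 1e-05 = 184.71835 dyn ≈ 184.7 dyn (4 s.f.). Final answer: 184.7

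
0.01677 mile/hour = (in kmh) 0.02699. Check: 1 mile/hour = 0.44704 m/s, so 0.01677 mile/hour = 0.01677 * 0.44704 = 0.0074968608 m/s. 1 kmh = 0.27777778 m/s, so 0.0074968608 m/s = 0.0074968608 / 0.27777778 = 0.026988699 kmh ≈ 0.02699 kmh (4 s.f.).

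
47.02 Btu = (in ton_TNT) 1.186e-05. Check: 1 Btu = 1055.0559 J, so 47.02 Btu = 47.02 * 1055.0559 = 49608.726 J. 1 ton_TNT = 4.184e+09 J, so 49608.726 J = 49608.726 / 4.184e+09 = 1.185677e-05 ton_TNT ≈ 1.186e-05 ton_TNT (4 s.f.).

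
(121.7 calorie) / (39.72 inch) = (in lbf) 1 calorie = 4.184 J, so 121.7 calorie = 121.7 * 4.184 = 509.1928 J. 1 inch = 0.0254 m, so 39.72 inch = 39.72 * 0.0254 = 1.008888 m. Combine: 509.1928 J / 1.008888 m = 504.70696 N. 1 lbf = 4.4482216 N, so 504.70696 N = 504.70696 / 4.4482216 = 113.46264 lbf ≈ 113.5 lbf (4 s.f.). Final answer: 113.5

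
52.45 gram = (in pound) 0.1156. Check: 1 gram = 0.001 kg, so 52.45 gram = 52.45 * 0.001 = 0.05245 kg. 1 pound = 0.45359237 kg, so 0.05245 kg = 0.05245 / 0.45359237 = 0.11563246 pound ≈ 0.1156 pound (4 s.f.).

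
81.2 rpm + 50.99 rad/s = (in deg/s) 3409. Check: 1 rpm = 0.10471976 rad/s, so 81.2 rpm = 81.2 * 0.10471976 = 8.5032441 rad/s. 50.99 rad/s is already in rad/s. Sum: 8.5032441 + 50.99 = 59.493244 rad/s. 1 deg/s = 0.017453293 rad/s, so 59.493244 rad/s = 59.493244 / 0.017453293 = 3408.7118 deg/s ≈ 3409 deg/s (4 s.f.).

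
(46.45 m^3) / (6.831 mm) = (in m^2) 6800. Check: 46.45 m^3 is already in m^3. 1 mm = 0.001 m, so 6.831 mm = 6.831 * 0.001 = 0.006831 m. Combine: 46.45 m^3 / 0.006831 m = 6799.8829 m^2. Result: 6799.8829 m^2 ≈ 6800 m^2 (4 s.f.).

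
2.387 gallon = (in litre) 9.036. Check: 1 gallon = 0.0037854118 m^3, so 2.387 gallon = 2.387 * 0.0037854118 = 0.0090357779 m^3. 1 litre = 0.001 m^3, so 0.0090357779 m^3 = 0.0090357779 / 0.001 = 9.0357779 litre ≈ 9.036 litre (4 s.f.).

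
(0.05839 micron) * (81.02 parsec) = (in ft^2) 1.571e+12. Check: 1 micron = 1e-06 m, so 0.05839 micron = 0.05839 * 1e-06 = 5.839e-08 m. 1 parsec = 3.0856776e+16 m, so 81.02 parsec = 81.02 * 3.0856776e+16 = 2.500016e+18 m. Combine: 5.839e-08 m * 2.500016e+18 m = 1.4597593e+11 m^2. 1 ft^2 = 0.09290304 m^2, so 1.4597593e+11 m^2 = 1.4597593e+11 / 0.09290304 = 1.5712719e+12 ft^2 ≈ 1.571e+12 ft^2 (4 s.f.).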